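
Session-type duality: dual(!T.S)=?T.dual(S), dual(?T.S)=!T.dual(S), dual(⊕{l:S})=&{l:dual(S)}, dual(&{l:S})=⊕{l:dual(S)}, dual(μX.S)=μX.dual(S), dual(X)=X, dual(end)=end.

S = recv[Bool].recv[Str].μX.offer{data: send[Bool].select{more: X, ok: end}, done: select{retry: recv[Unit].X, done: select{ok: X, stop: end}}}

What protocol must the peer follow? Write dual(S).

recv[Bool] ↦ send[Bool]
  recv[Str] ↦ send[Str]
    μX ↦ μX  (binder kept)
      offer{data,done} ↦ select{data,done}  (external→internal)
        case data:
          send[Bool] ↦ recv[Bool]
            select{more,ok} ↦ offer{more,ok}  (internal→external)
              case more:
                X self-dual
              case ok:
                end self-dual
        case done:
          select{retry,done} ↦ offer{retry,done}  (internal→external)
            case retry:
              recv[Unit] ↦ send[Unit]
                X self-dual
            case done:
              select{ok,stop} ↦ offer{ok,stop}  (internal→external)
                case ok:
                  X self-dual
                case stop:
                  end self-dual

send[Bool].send[Str].μX.select{data: recv[Bool].offer{more: X, ok: end}, done: offer{retry: send[Unit].X, done: offer{ok: X, stop: end}}}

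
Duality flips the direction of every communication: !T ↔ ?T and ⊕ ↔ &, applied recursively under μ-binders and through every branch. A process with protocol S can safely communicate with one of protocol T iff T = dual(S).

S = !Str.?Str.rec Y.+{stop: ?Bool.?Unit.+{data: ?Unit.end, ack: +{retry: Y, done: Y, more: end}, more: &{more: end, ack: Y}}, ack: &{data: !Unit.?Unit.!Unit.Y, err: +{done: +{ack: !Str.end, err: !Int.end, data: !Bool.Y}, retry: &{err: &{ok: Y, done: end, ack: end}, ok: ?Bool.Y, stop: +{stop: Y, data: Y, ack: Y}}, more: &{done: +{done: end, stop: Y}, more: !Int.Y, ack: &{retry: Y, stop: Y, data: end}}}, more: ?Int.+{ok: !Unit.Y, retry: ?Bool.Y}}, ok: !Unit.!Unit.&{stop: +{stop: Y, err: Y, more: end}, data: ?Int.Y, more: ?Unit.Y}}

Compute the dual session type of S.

?Str.!Str.rec Y.&{stop: !Bool.!Unit.&{data: !Unit.end, ack: &{retry: Y, done: Y, more: end}, more: +{more: end, ack: Y}}, ack: +{data: ?Unit.!Unit.?Unit.Y, err: &{done: &{ack: ?Str.end, err: ?Int.end, data: ?Bool.Y}, retry: +{err: +{ok: Y, done: end, ack: end}, ok: !Bool.Y, stop: &{stop: Y, data: Y, ack: Y}}, more: +{done: &{done: end, stop: Y}, more: ?Int.Y, ack: +{retry: Y, stop: Y, data: end}}}, more: !Int.&{ok: ?Unit.Y, retry: !Bool.Y}}, ok: ?Unit.?Unit.+{stop: &{stop: Y, err: Y, more: end}, data: !Int.Y, more: !Unit.Y}}

!Str ↦ ?Str
  ?Str ↦ !Str
    rec Y ↦ rec Y  (rec unchanged)
      +{stop,ack,ok} ↦ &{stop,ack,ok}  (select→offer)
        • stop:
          ?Bool ↦ !Bool
            ?Unit ↦ !Unit
              +{data,ack,more} ↦ &{data,ack,more}  (select→offer)
                • data:
                  ?Unit ↦ !Unit
                    end ↦ end
                • ack:
                  +{retry,done,more} ↦ &{retry,done,more}  (select→offer)
                    • retry:
                      Y ↦ Y
                    • done:
                      Y ↦ Y
                    • more:
                      end ↦ end
                • more:
                  &{more,ack} ↦ +{more,ack}  (external→internal)
                    • more:
                      end ↦ end
                    • ack:
                      Y ↦ Y
        • ack:
          &{data,err,more} ↦ +{data,err,more}  (external→internal)
            • data:
              !Unit ↦ ?Unit
                ?Unit ↦ !Unit
                  !Unit ↦ ?Unit
                    Y ↦ Y
            • err:
              +{done,retry,more} ↦ &{done,retry,more}  (select→offer)
                • done:
                  +{ack,err,data} ↦ &{ack,err,data}  (select→offer)
                    • ack:
                      !Str ↦ ?Str
                        end ↦ end
                    • err:
                      !Int ↦ ?Int
                        end ↦ end
                    • data:
                      !Bool ↦ ?Bool
                        Y ↦ Y
                • retry:
                  &{err,ok,stop} ↦ +{err,ok,stop}  (external→internal)
                    • err:
                      &{ok,done,ack} ↦ +{ok,done,ack}  (external→internal)
                        • ok:
                          Y ↦ Y
                        • done:
                          end ↦ end
                        • ack:
                          end ↦ end
                    • ok:
                      ?Bool ↦ !Bool
                        Y ↦ Y
                    • stop:
                      +{stop,data,ack} ↦ &{stop,data,ack}  (select→offer)
                        • stop:
                          Y ↦ Y
                        • data:
                          Y ↦ Y
                        • ack:
                          Y ↦ Y
                • more:
                  &{done,more,ack} ↦ +{done,more,ack}  (external→internal)
                    • done:
                      +{done,stop} ↦ &{done,stop}  (select→offer)
                        • done:
                          end ↦ end
                        • stop:
                          Y ↦ Y
                    • more:
                      !Int ↦ ?Int
                        Y ↦ Y
                    • ack:
                      &{retry,stop,data} ↦ +{retry,stop,data}  (external→internal)
                        • retry:
                          Y ↦ Y
                        • stop:
                          Y ↦ Y
                        • data:
                          end ↦ end
            • more:
              ?Int ↦ !Int
                +{ok,retry} ↦ &{ok,retry}  (select→offer)
                  • ok:
                    !Unit ↦ ?Unit
                      Y ↦ Y
                  • retry:
                    ?Bool ↦ !Bool
                      Y ↦ Y
        • ok:
          !Unit ↦ ?Unit
            !Unit ↦ ?Unit
              &{stop,data,more} ↦ +{stop,data,more}  (external→internal)
                • stop:
                  +{stop,err,more} ↦ &{stop,err,more}  (select→offer)
                    • stop:
                      Y ↦ Y
                    • err:
                      Y ↦ Y
                    • more:
                      end ↦ end
                • data:
                  ?Int ↦ !Int
                    Y ↦ Y
                • more:
                  ?Unit ↦ !Unit
                    Y ↦ Y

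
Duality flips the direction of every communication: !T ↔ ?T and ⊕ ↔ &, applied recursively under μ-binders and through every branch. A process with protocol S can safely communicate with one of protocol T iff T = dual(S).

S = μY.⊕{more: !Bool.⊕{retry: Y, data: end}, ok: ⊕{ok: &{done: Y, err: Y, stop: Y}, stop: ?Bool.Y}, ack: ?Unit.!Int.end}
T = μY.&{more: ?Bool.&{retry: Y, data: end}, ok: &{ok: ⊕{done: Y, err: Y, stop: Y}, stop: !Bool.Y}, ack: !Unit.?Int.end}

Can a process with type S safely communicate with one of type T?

μY ‖ μY  match (μ self-dual)
  ⊕{more,ok,ack} ‖ &{more,ok,ack}  match same labels
    case more:
      !Bool ‖ ?Bool  match
        ⊕{retry,data} ‖ &{retry,data}  match same labels
          case retry:
            Y ‖ Y  match
          case data:
            end ‖ end  match
    case ok:
      ⊕{ok,stop} ‖ &{ok,stop}  match same labels
        case ok:
          &{done,err,stop} ‖ ⊕{done,err,stop}  match same labels
            case done:
              Y ‖ Y  match
            case err:
              Y ‖ Y  match
            case stop:
              Y ‖ Y  match
        case stop:
          ?Bool ‖ !Bool  match
            Y ‖ Y  match
    case ack:
      ?Unit ‖ !Unit  match
        !Int ‖ ?Int  match
          end ‖ end  match

YES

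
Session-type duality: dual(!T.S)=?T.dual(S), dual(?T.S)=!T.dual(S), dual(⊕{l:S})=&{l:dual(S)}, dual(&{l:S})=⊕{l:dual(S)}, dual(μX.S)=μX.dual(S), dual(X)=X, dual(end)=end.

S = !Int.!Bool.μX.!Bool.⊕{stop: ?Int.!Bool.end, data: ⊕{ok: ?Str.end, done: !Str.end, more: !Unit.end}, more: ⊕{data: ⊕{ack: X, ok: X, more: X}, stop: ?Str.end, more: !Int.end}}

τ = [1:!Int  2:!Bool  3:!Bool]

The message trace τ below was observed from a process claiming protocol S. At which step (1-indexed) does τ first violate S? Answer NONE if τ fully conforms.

[1] !Int  ok  now at !Bool.μX.…
[2] !Bool  ok  now at μX.…
[3] !Bool  ok  now at ⊕{stop: ?Int.!Bool.end, data: ⊕{ok: ?Str.end, done: !Str.end, more: !Unit.end}, more: ⊕{data: ⊕{ack: μX.…, ok: μX.…, more: μX.…}, stop: ?Str.end, more: !Int.end}}
all 3 steps conform

NONE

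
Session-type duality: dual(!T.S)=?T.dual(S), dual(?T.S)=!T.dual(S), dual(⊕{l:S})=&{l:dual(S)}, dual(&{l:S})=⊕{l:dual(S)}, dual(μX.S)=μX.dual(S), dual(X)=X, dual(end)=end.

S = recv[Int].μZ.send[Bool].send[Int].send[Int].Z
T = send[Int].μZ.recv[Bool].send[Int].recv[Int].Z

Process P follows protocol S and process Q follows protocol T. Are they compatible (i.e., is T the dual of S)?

NO

recv[Int] vs send[Int]  ok
  μZ vs μZ  ok (μ self-dual)
    send[Bool] vs recv[Bool]  ok
      send[Int] vs send[Int]  ✗ same direction on both sides — not dual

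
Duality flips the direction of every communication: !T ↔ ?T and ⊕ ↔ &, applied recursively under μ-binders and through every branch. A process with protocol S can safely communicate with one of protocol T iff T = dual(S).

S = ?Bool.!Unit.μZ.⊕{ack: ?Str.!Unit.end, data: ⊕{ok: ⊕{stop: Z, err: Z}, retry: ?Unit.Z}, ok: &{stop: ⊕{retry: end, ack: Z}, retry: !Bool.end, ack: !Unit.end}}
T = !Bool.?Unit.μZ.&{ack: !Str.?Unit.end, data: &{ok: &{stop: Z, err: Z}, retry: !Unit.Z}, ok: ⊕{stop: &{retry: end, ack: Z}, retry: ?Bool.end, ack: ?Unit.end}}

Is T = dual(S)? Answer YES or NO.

YES

?Bool vs !Bool  match
  !Unit vs ?Unit  match
    μZ vs μZ  match (binder kept)
      ⊕{ack,data,ok} vs &{ack,data,ok}  match labels match
        case ack:
          ?Str vs !Str  match
            !Unit vs ?Unit  match
              end vs end  match
        case data:
          ⊕{ok,retry} vs &{ok,retry}  match labels match
            case ok:
              ⊕{stop,err} vs &{stop,err}  match labels match
                case stop:
                  Z vs Z  match
                case err:
                  Z vs Z  match
            case retry:
              ?Unit vs !Unit  match
                Z vs Z  match
        case ok:
          &{stop,retry,ack} vs ⊕{stop,retry,ack}  match labels match
            case stop:
              ⊕{retry,ack} vs &{retry,ack}  match labels match
                case retry:
                  end vs end  match
                case ack:
                  Z vs Z  match
            case retry:
              !Bool vs ?Bool  match
                end vs end  match
            case ack:
              !Unit vs ?Unit  match
                end vs end  match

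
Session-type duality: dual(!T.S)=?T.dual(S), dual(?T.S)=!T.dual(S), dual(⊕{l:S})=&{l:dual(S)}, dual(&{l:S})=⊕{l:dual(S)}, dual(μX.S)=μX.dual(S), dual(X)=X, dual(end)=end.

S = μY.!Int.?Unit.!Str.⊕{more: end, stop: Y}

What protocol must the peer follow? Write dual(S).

μY ↦ μY  (μ self-dual)
  !Int ↦ ?Int
    ?Unit ↦ !Unit
      !Str ↦ ?Str
        ⊕{more,stop} ↦ &{more,stop}  (internal→external)
          • more:
            end self-dual
          • stop:
            Y self-dual

μY.?Int.!Unit.?Str.&{more: end, stop: Y}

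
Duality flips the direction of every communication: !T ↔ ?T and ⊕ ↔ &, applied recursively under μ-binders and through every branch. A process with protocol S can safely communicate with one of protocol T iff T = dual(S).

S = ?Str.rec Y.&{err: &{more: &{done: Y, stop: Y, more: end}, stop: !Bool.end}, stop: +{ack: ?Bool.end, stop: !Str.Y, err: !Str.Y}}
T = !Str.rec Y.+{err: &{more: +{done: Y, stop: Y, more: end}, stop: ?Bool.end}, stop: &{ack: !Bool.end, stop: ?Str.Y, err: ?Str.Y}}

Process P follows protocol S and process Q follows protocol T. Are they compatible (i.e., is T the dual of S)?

NO

?Str ‖ !Str  ok
  rec Y ‖ rec Y  ok (binder kept)
    &{err,stop} ‖ +{err,stop}  ok labels match
      [err]
        &{more,stop} ‖ &{more,stop}  ✗ choice polarity not flipped — not dual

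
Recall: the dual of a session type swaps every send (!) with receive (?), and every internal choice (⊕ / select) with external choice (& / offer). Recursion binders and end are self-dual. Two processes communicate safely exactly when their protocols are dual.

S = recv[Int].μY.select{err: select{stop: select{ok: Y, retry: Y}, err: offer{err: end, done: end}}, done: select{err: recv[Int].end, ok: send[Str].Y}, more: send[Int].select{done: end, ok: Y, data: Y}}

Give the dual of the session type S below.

send[Int].μY.offer{err: offer{stop: offer{ok: Y, retry: Y}, err: select{err: end, done: end}}, done: offer{err: send[Int].end, ok: recv[Str].Y}, more: recv[Int].offer{done: end, ok: Y, data: Y}}

recv[Int] ↦ send[Int]
  μY ↦ μY  (rec unchanged)
    select{err,done,more} ↦ offer{err,done,more}  (select→offer)
      case err:
        select{stop,err} ↦ offer{stop,err}  (select→offer)
          case stop:
            select{ok,retry} ↦ offer{ok,retry}  (select→offer)
              case ok:
                dual(Y) = Y
              case retry:
                dual(Y) = Y
          case err:
            offer{err,done} ↦ select{err,done}  (offer→select)
              case err:
                dual(end) = end
              case done:
                dual(end) = end
      case done:
        select{err,ok} ↦ offer{err,ok}  (select→offer)
          case err:
            recv[Int] ↦ send[Int]
              dual(end) = end
          case ok:
            send[Str] ↦ recv[Str]
              dual(Y) = Y
      case more:
        send[Int] ↦ recv[Int]
          select{done,ok,data} ↦ offer{done,ok,data}  (select→offer)
            case done:
              dual(end) = end
            case ok:
              dual(Y) = Y
            case data:
              dual(Y) = Y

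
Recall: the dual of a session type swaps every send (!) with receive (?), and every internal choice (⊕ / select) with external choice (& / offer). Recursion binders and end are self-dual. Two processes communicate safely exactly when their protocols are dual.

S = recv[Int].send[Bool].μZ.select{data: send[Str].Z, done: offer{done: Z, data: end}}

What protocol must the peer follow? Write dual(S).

send[Int].recv[Bool].μZ.offer{data: recv[Str].Z, done: select{done: Z, data: end}}

recv[Int] ↦ send[Int]
  send[Bool] ↦ recv[Bool]
    μZ ↦ μZ  (rec unchanged)
      select{data,done} ↦ offer{data,done}  (internal→external)
        [data]
          send[Str] ↦ recv[Str]
            Z ↦ Z
        [done]
          offer{done,data} ↦ select{done,data}  (external→internal)
            [done]
              Z ↦ Z
            [data]
              end ↦ end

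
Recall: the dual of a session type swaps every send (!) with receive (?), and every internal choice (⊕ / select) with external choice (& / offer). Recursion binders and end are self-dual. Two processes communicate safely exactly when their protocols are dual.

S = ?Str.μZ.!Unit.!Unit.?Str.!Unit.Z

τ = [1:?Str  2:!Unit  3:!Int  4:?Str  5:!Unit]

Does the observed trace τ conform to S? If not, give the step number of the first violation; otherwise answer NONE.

3

step 1: ?Str  match  state: μZ.…
step 2: !Unit  match  state: !Unit.?Str.!Unit.μZ.…
step 3: got !Int, protocol expects !Unit  ✗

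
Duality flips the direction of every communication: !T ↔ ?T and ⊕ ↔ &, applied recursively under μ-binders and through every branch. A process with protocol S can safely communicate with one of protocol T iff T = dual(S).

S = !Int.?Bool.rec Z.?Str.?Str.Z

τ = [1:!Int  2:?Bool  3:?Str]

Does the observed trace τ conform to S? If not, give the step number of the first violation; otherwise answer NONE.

[1] !Int  ✓  cont: ?Bool.rec Z.…
[2] ?Bool  ✓  cont: rec Z.…
[3] ?Str  ✓  cont: ?Str.rec Z.…
all 3 steps conform

NONE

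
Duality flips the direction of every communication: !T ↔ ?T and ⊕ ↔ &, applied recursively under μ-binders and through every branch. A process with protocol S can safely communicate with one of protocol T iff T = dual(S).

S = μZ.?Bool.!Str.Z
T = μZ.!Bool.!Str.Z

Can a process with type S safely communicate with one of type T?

NO

μZ vs μZ  ✓ (rec unchanged)
  ?Bool vs !Bool  ✓
    !Str vs !Str  ✗ same direction on both sides — not dual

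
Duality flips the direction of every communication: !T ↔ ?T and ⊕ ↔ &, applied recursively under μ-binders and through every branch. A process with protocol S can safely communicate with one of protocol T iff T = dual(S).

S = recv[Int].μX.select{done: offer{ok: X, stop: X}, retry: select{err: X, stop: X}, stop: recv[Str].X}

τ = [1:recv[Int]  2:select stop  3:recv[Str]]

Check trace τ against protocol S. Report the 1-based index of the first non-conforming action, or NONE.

[1] recv[Int]  ✓  cont: μX.…
[2] select stop  ✓  cont: recv[Str].μX.…
[3] recv[Str]  ✓  cont: μX.…
all 3 steps conform

NONE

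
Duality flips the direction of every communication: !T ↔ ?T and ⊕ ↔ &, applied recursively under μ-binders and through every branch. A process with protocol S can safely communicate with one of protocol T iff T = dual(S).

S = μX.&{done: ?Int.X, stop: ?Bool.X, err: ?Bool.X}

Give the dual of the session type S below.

μX.⊕{done: !Int.X, stop: !Bool.X, err: !Bool.X}

μX = μX  (binder kept)
  &{done,stop,err} = ⊕{done,stop,err}  (offer→select)
    • done:
      ?Int = !Int
        X ↦ X
    • stop:
      ?Bool = !Bool
        X ↦ X
    • err:
      ?Bool = !Bool
        X ↦ X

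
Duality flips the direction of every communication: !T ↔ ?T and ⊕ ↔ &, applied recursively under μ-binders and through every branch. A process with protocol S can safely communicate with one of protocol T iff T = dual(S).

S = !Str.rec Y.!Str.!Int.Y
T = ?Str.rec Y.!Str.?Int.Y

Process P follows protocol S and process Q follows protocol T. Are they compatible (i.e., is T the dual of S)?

!Str | ?Str  ok
  rec Y | rec Y  ok (μ self-dual)
    !Str | !Str  ✗ same direction on both sides — not dual

NO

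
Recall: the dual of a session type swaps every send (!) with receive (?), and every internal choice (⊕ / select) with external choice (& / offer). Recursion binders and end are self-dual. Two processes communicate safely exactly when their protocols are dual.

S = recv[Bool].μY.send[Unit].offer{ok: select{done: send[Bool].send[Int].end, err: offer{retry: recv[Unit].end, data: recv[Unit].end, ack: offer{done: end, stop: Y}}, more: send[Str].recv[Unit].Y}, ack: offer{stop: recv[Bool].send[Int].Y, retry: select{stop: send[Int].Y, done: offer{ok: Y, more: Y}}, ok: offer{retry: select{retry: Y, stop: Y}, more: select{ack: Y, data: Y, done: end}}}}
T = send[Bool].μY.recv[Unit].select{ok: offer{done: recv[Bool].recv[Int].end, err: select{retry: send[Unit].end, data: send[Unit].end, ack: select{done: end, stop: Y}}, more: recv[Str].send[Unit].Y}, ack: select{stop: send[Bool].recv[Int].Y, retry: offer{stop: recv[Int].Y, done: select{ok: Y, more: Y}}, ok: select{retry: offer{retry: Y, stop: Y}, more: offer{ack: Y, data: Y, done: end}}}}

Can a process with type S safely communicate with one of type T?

YES

recv[Bool] ‖ send[Bool]  ok
  μY ‖ μY  ok (rec unchanged)
    send[Unit] ‖ recv[Unit]  ok
      offer{ok,ack} ‖ select{ok,ack}  ok label sets agree
        case ok:
          select{done,err,more} ‖ offer{done,err,more}  ok label sets agree
            case done:
              send[Bool] ‖ recv[Bool]  ok
                send[Int] ‖ recv[Int]  ok
                  end ‖ end  ok
            case err:
              offer{retry,data,ack} ‖ select{retry,data,ack}  ok label sets agree
                case retry:
                  recv[Unit] ‖ send[Unit]  ok
                    end ‖ end  ok
                case data:
                  recv[Unit] ‖ send[Unit]  ok
                    end ‖ end  ok
                case ack:
                  offer{done,stop} ‖ select{done,stop}  ok label sets agree
                    case done:
                      end ‖ end  ok
                    case stop:
                      Y ‖ Y  ok
            case more:
              send[Str] ‖ recv[Str]  ok
                recv[Unit] ‖ send[Unit]  ok
                  Y ‖ Y  ok
        case ack:
          offer{stop,retry,ok} ‖ select{stop,retry,ok}  ok label sets agree
            case stop:
              recv[Bool] ‖ send[Bool]  ok
                send[Int] ‖ recv[Int]  ok
                  Y ‖ Y  ok
            case retry:
              select{stop,done} ‖ offer{stop,done}  ok label sets agree
                case stop:
                  send[Int] ‖ recv[Int]  ok
                    Y ‖ Y  ok
                case done:
                  offer{ok,more} ‖ select{ok,more}  ok label sets agree
                    case ok:
                      Y ‖ Y  ok
                    case more:
                      Y ‖ Y  ok
            case ok:
              offer{retry,more} ‖ select{retry,more}  ok label sets agree
                case retry:
                  select{retry,stop} ‖ offer{retry,stop}  ok label sets agree
                    case retry:
                      Y ‖ Y  ok
                    case stop:
                      Y ‖ Y  ok
                case more:
                  select{ack,data,done} ‖ offer{ack,data,done}  ok label sets agree
                    case ack:
                      Y ‖ Y  ok
                    case data:
                      Y ‖ Y  ok
                    case done:
                      end ‖ end  ok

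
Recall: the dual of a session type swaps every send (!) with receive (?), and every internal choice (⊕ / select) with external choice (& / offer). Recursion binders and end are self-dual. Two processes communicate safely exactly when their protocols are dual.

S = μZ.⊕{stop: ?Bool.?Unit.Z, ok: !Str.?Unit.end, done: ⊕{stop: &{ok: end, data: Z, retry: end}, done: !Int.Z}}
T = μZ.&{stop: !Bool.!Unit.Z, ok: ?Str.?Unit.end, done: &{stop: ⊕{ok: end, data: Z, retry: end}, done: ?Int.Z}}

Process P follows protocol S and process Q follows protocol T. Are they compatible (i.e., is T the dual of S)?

μZ ‖ μZ  ok (rec unchanged)
  ⊕{stop,ok,done} ‖ &{stop,ok,done}  ok labels match
    • stop:
      ?Bool ‖ !Bool  ok
        ?Unit ‖ !Unit  ok
          Z ‖ Z  ok
    • ok:
      !Str ‖ ?Str  ok
        ?Unit ‖ ?Unit  ✗ same direction on both sides — not dual

NO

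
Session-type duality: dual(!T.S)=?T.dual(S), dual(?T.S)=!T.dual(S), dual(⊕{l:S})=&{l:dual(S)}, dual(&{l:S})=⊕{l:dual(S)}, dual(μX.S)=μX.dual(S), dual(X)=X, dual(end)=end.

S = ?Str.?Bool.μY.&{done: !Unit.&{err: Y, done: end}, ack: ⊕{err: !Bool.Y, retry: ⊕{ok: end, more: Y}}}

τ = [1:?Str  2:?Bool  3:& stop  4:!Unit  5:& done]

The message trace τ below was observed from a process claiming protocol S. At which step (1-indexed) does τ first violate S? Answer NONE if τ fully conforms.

step 1: ?Str  match  residual = ?Bool.μY.…
step 2: ?Bool  match  residual = μY.…
step 3: got & stop, protocol expects & done or & ack  ✗

3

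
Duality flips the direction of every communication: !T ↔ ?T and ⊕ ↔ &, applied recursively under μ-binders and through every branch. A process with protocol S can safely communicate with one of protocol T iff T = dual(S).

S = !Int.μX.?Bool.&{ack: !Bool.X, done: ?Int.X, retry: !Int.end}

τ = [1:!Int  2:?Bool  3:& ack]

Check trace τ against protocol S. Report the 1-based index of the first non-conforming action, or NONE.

NONE

@1 !Int  match  now at μX.…
@2 ?Bool  match  now at &{ack: !Bool.μX.…, done: ?Int.μX.…, retry: !Int.end}
@3 & ack  match  now at !Bool.μX.…
trace exhausted — no violation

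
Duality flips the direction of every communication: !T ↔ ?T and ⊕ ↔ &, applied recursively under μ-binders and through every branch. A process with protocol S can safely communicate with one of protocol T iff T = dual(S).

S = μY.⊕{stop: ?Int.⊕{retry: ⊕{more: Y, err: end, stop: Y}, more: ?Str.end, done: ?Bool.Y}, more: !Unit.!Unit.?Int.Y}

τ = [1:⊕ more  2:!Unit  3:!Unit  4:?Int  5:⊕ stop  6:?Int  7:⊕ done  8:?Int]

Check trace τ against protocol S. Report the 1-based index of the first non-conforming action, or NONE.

8

@1 ⊕ more  match  residual = !Unit.!Unit.?Int.μY.…
@2 !Unit  match  residual = !Unit.?Int.μY.…
@3 !Unit  match  residual = ?Int.μY.…
@4 ?Int  match  residual = μY.…
@5 ⊕ stop  match  residual = ?Int.⊕{retry: ⊕{more: μY.…, err: end, stop: μY.…}, more: ?Str.end, done: ?Bool.μY.…}
@6 ?Int  match  residual = ⊕{retry: ⊕{more: μY.…, err: end, stop: μY.…}, more: ?Str.end, done: ?Bool.μY.…}
@7 ⊕ done  match  residual = ?Bool.μY.…
@8 got ?Int, protocol expects ?Bool  ✗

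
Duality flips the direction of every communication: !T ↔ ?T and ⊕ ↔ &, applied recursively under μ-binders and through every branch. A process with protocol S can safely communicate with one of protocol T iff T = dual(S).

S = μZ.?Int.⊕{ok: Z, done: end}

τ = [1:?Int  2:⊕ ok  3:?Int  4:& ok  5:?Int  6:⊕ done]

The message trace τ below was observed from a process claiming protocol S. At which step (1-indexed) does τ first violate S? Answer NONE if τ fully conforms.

4

@1 ?Int  ok  state: ⊕{ok: μZ.…, done: end}
@2 ⊕ ok  ok  state: μZ.…
@3 ?Int  ok  state: ⊕{ok: μZ.…, done: end}
@4 got & ok, protocol expects ⊕ ok or ⊕ done  ✗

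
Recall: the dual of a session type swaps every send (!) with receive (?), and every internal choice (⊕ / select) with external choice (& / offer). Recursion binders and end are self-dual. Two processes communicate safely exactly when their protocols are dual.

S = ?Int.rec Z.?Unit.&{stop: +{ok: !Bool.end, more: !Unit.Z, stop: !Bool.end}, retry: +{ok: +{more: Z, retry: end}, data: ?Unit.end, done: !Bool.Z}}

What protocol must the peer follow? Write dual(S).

?Int → !Int
  rec Z → rec Z  (binder kept)
    ?Unit → !Unit
      &{stop,retry} → +{stop,retry}  (external→internal)
        case stop:
          +{ok,more,stop} → &{ok,more,stop}  (⊕→&)
            case ok:
              !Bool → ?Bool
                dual(end) = end
            case more:
              !Unit → ?Unit
                dual(Z) = Z
            case stop:
              !Bool → ?Bool
                dual(end) = end
        case retry:
          +{ok,data,done} → &{ok,data,done}  (⊕→&)
            case ok:
              +{more,retry} → &{more,retry}  (⊕→&)
                case more:
                  dual(Z) = Z
                case retry:
                  dual(end) = end
            case data:
              ?Unit → !Unit
                dual(end) = end
            case done:
              !Bool → ?Bool
                dual(Z) = Z

!Int.rec Z.!Unit.+{stop: &{ok: ?Bool.end, more: ?Unit.Z, stop: ?Bool.end}, retry: &{ok: &{more: Z, retry: end}, data: !Unit.end, done: ?Bool.Z}}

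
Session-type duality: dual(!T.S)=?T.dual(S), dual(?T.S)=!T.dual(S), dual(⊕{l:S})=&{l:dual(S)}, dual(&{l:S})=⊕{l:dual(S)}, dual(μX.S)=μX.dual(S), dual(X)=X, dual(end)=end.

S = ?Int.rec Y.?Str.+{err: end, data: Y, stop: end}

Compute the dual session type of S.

?Int = !Int
  rec Y = rec Y  (binder kept)
    ?Str = !Str
      +{err,data,stop} = &{err,data,stop}  (select→offer)
        • err:
          end self-dual
        • data:
          Y self-dual
        • stop:
          end self-dual

!Int.rec Y.!Str.&{err: end, data: Y, stop: end}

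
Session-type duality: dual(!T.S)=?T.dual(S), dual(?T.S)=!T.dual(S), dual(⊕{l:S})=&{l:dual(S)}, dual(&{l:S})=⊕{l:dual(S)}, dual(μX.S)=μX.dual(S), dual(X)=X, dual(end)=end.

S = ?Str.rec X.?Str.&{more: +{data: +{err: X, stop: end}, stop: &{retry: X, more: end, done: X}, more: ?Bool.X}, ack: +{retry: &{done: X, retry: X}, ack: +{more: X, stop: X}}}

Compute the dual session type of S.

?Str = !Str
  rec X = rec X  (μ self-dual)
    ?Str = !Str
      &{more,ack} = +{more,ack}  (external→internal)
        case more:
          +{data,stop,more} = &{data,stop,more}  (⊕→&)
            case data:
              +{err,stop} = &{err,stop}  (⊕→&)
                case err:
                  X self-dual
                case stop:
                  end self-dual
            case stop:
              &{retry,more,done} = +{retry,more,done}  (external→internal)
                case retry:
                  X self-dual
                case more:
                  end self-dual
                case done:
                  X self-dual
            case more:
              ?Bool = !Bool
                X self-dual
        case ack:
          +{retry,ack} = &{retry,ack}  (⊕→&)
            case retry:
              &{done,retry} = +{done,retry}  (external→internal)
                case done:
                  X self-dual
                case retry:
                  X self-dual
            case ack:
              +{more,stop} = &{more,stop}  (⊕→&)
                case more:
                  X self-dual
                case stop:
                  X self-dual

!Str.rec X.!Str.+{more: &{data: &{err: X, stop: end}, stop: +{retry: X, more: end, done: X}, more: !Bool.X}, ack: &{retry: +{done: X, retry: X}, ack: &{more: X, stop: X}}}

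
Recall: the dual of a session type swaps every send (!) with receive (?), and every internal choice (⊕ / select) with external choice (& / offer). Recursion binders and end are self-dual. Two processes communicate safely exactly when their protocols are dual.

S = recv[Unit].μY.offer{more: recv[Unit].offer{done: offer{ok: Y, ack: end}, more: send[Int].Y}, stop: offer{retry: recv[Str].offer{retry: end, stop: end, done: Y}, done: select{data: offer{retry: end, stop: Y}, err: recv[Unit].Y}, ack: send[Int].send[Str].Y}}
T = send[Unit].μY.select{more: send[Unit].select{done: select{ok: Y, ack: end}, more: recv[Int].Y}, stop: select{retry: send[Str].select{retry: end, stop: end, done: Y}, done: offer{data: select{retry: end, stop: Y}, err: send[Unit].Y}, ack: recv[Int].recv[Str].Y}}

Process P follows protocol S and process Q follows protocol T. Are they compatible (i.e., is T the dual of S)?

recv[Unit] | send[Unit]  ✓
  μY | μY  ✓ (μ self-dual)
    offer{more,stop} | select{more,stop}  ✓ same labels
      • more:
        recv[Unit] | send[Unit]  ✓
          offer{done,more} | select{done,more}  ✓ same labels
            • done:
              offer{ok,ack} | select{ok,ack}  ✓ same labels
                • ok:
                  Y | Y  ✓
                • ack:
                  end | end  ✓
            • more:
              send[Int] | recv[Int]  ✓
                Y | Y  ✓
      • stop:
        offer{retry,done,ack} | select{retry,done,ack}  ✓ same labels
          • retry:
            recv[Str] | send[Str]  ✓
              offer{retry,stop,done} | select{retry,stop,done}  ✓ same labels
                • retry:
                  end | end  ✓
                • stop:
                  end | end  ✓
                • done:
                  Y | Y  ✓
          • done:
            select{data,err} | offer{data,err}  ✓ same labels
              • data:
                offer{retry,stop} | select{retry,stop}  ✓ same labels
                  • retry:
                    end | end  ✓
                  • stop:
                    Y | Y  ✓
              • err:
                recv[Unit] | send[Unit]  ✓
                  Y | Y  ✓
          • ack:
            send[Int] | recv[Int]  ✓
              send[Str] | recv[Str]  ✓
                Y | Y  ✓

YES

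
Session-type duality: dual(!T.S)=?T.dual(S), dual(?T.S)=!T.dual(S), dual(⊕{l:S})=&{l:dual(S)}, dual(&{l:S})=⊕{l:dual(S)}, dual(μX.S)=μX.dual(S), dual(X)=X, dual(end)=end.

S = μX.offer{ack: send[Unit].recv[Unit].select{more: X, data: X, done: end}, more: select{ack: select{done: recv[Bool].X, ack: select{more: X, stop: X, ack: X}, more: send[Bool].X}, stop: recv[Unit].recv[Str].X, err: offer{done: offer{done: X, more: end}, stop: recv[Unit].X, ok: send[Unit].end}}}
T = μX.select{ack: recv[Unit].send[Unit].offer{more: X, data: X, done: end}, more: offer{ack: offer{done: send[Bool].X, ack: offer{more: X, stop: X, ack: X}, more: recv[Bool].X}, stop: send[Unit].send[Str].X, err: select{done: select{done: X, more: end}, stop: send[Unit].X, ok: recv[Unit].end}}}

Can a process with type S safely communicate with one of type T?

μX | μX  match (μ self-dual)
  offer{ack,more} | select{ack,more}  match same labels
    • ack:
      send[Unit] | recv[Unit]  match
        recv[Unit] | send[Unit]  match
          select{more,data,done} | offer{more,data,done}  match same labels
            • more:
              X | X  match
            • data:
              X | X  match
            • done:
              end | end  match
    • more:
      select{ack,stop,err} | offer{ack,stop,err}  match same labels
        • ack:
          select{done,ack,more} | offer{done,ack,more}  match same labels
            • done:
              recv[Bool] | send[Bool]  match
                X | X  match
            • ack:
              select{more,stop,ack} | offer{more,stop,ack}  match same labels
                • more:
                  X | X  match
                • stop:
                  X | X  match
                • ack:
                  X | X  match
            • more:
              send[Bool] | recv[Bool]  match
                X | X  match
        • stop:
          recv[Unit] | send[Unit]  match
            recv[Str] | send[Str]  match
              X | X  match
        • err:
          offer{done,stop,ok} | select{done,stop,ok}  match same labels
            • done:
              offer{done,more} | select{done,more}  match same labels
                • done:
                  X | X  match
                • more:
                  end | end  match
            • stop:
              recv[Unit] | send[Unit]  match
                X | X  match
            • ok:
              send[Unit] | recv[Unit]  match
                end | end  match

YES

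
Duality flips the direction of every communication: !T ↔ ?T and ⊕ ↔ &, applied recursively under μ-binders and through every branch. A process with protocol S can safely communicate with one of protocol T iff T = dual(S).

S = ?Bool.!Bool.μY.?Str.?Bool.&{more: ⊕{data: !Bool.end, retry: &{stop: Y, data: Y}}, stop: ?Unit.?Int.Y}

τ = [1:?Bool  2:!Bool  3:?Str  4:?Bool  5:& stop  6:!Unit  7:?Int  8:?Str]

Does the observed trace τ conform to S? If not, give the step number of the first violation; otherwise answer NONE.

6

[1] ?Bool  ok  now at !Bool.μY.…
[2] !Bool  ok  now at μY.…
[3] ?Str  ok  now at ?Bool.&{more: ⊕{data: !Bool.end, retry: &{stop: μY.…, data: μY.…}}, stop: ?Unit.?Int.μY.…}
[4] ?Bool  ok  now at &{more: ⊕{data: !Bool.end, retry: &{stop: μY.…, data: μY.…}}, stop: ?Unit.?Int.μY.…}
[5] & stop  ok  now at ?Unit.?Int.μY.…
[6] got !Unit, protocol expects ?Unit  ✗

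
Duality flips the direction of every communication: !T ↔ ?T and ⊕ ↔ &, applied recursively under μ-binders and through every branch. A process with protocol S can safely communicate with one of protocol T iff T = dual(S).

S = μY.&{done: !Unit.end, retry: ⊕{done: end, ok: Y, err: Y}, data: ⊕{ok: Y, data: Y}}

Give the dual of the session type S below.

μY = μY  (μ self-dual)
  &{done,retry,data} = ⊕{done,retry,data}  (offer→select)
    case done:
      !Unit = ?Unit
        end self-dual
    case retry:
      ⊕{done,ok,err} = &{done,ok,err}  (⊕→&)
        case done:
          end self-dual
        case ok:
          Y self-dual
        case err:
          Y self-dual
    case data:
      ⊕{ok,data} = &{ok,data}  (⊕→&)
        case ok:
          Y self-dual
        case data:
          Y self-dual

μY.⊕{done: ?Unit.end, retry: &{done: end, ok: Y, err: Y}, data: &{ok: Y, data: Y}}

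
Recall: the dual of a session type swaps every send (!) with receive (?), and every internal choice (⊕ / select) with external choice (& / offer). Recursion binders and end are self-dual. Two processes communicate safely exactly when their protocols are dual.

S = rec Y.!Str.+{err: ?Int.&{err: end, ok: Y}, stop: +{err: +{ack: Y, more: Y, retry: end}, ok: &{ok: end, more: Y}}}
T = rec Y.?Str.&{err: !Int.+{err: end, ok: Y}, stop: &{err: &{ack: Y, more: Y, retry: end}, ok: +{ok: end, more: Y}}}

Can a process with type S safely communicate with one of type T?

rec Y vs rec Y  match (μ self-dual)
  !Str vs ?Str  match
    +{err,stop} vs &{err,stop}  match labels match
      case err:
        ?Int vs !Int  match
          &{err,ok} vs +{err,ok}  match labels match
            case err:
              end vs end  match
            case ok:
              Y vs Y  match
      case stop:
        +{err,ok} vs &{err,ok}  match labels match
          case err:
            +{ack,more,retry} vs &{ack,more,retry}  match labels match
              case ack:
                Y vs Y  match
              case more:
                Y vs Y  match
              case retry:
                end vs end  match
          case ok:
            &{ok,more} vs +{ok,more}  match labels match
              case ok:
                end vs end  match
              case more:
                Y vs Y  match

YES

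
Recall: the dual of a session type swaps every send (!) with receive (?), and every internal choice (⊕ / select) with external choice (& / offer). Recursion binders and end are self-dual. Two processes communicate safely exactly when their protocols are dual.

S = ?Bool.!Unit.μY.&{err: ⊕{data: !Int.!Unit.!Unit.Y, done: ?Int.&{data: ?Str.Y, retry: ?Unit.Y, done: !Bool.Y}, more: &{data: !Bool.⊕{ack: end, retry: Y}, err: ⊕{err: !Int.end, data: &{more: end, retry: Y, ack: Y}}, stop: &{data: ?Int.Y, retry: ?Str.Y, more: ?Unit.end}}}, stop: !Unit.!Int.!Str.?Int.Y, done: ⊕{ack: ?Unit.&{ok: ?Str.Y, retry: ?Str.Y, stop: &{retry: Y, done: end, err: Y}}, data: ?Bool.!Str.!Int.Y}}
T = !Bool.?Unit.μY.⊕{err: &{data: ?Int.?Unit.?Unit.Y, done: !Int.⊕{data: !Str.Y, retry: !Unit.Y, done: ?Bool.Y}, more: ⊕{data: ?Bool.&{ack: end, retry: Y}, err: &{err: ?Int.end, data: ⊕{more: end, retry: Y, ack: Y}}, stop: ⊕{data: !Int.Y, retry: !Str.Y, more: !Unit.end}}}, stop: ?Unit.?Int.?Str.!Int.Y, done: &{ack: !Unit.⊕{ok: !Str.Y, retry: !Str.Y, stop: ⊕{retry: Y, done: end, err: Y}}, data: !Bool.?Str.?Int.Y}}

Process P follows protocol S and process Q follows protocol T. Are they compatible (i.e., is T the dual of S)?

?Bool vs !Bool  match
  !Unit vs ?Unit  match
    μY vs μY  match (μ self-dual)
      &{err,stop,done} vs ⊕{err,stop,done}  match labels match
        case err:
          ⊕{data,done,more} vs &{data,done,more}  match labels match
            case data:
              !Int vs ?Int  match
                !Unit vs ?Unit  match
                  !Unit vs ?Unit  match
                    Y vs Y  match
            case done:
              ?Int vs !Int  match
                &{data,retry,done} vs ⊕{data,retry,done}  match labels match
                  case data:
                    ?Str vs !Str  match
                      Y vs Y  match
                  case retry:
                    ?Unit vs !Unit  match
                      Y vs Y  match
                  case done:
                    !Bool vs ?Bool  match
                      Y vs Y  match
            case more:
              &{data,err,stop} vs ⊕{data,err,stop}  match labels match
                case data:
                  !Bool vs ?Bool  match
                    ⊕{ack,retry} vs &{ack,retry}  match labels match
                      case ack:
                        end vs end  match
                      case retry:
                        Y vs Y  match
                case err:
                  ⊕{err,data} vs &{err,data}  match labels match
                    case err:
                      !Int vs ?Int  match
                        end vs end  match
                    case data:
                      &{more,retry,ack} vs ⊕{more,retry,ack}  match labels match
                        case more:
                          end vs end  match
                        case retry:
                          Y vs Y  match
                        case ack:
                          Y vs Y  match
                case stop:
                  &{data,retry,more} vs ⊕{data,retry,more}  match labels match
                    case data:
                      ?Int vs !Int  match
                        Y vs Y  match
                    case retry:
                      ?Str vs !Str  match
                        Y vs Y  match
                    case more:
                      ?Unit vs !Unit  match
                        end vs end  match
        case stop:
          !Unit vs ?Unit  match
            !Int vs ?Int  match
              !Str vs ?Str  match
                ?Int vs !Int  match
                  Y vs Y  match
        case done:
          ⊕{ack,data} vs &{ack,data}  match labels match
            case ack:
              ?Unit vs !Unit  match
                &{ok,retry,stop} vs ⊕{ok,retry,stop}  match labels match
                  case ok:
                    ?Str vs !Str  match
                      Y vs Y  match
                  case retry:
                    ?Str vs !Str  match
                      Y vs Y  match
                  case stop:
                    &{retry,done,err} vs ⊕{retry,done,err}  match labels match
                      case retry:
                        Y vs Y  match
                      case done:
                        end vs end  match
                      case err:
                        Y vs Y  match
            case data:
              ?Bool vs !Bool  match
                !Str vs ?Str  match
                  !Int vs ?Int  match
                    Y vs Y  match

YES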